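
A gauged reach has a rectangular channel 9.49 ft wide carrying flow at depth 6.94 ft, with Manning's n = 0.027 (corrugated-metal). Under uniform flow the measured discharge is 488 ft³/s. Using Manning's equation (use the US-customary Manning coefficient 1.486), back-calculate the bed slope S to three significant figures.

A = b·y = 9.49 × 6.94 = 65.86 ft²
P = b + 2y = 9.49 + 2×6.94 = 23.37 ft
R = A/P = 65.86/23.37 = 2.818 ft
S = (Q·n / (1.486·A·R^(2/3)))² = (488×0.027 / (1.486×65.86×1.995))² = 0.004553

0.00455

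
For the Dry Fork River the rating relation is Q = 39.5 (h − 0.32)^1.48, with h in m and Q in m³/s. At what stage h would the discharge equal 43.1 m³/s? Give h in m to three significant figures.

h − h₀ = (Q/C)^(1/b) = (43.1/39.5)^(1/1.48) = 1.061 m
h = 0.32 + 1.061 = 1.381 m

1.38 m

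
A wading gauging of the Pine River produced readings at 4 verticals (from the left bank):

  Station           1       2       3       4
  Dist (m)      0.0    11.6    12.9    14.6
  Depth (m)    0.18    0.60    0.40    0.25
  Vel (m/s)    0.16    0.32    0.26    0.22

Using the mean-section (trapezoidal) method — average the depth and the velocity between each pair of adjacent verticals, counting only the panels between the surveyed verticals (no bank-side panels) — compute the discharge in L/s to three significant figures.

Panel 1-2: Δb = 11.6 m, d̄ = (0.18+0.60)/2 = 0.39, v̄ = (0.16+0.32)/2 = 0.24 → q = 11.6×0.39×0.24 = 1.086 m³/s
Panel 2-3: Δb = 1.3 m, d̄ = (0.60+0.40)/2 = 0.5, v̄ = (0.32+0.26)/2 = 0.29 → q = 1.3×0.5×0.29 = 0.1885 m³/s
Panel 3-4: Δb = 1.7 m, d̄ = (0.40+0.25)/2 = 0.325, v̄ = (0.26+0.22)/2 = 0.24 → q = 1.7×0.325×0.24 = 0.1326 m³/s
Q = Σ q = 1.407 m³/s
= 1.407 × 1000 = 1407 L/s

1410 L/s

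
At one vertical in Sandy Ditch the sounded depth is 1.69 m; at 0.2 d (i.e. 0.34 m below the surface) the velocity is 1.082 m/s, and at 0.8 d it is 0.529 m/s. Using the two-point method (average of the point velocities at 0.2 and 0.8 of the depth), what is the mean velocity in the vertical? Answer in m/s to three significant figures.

v̄ = (1.082 + 0.529) / 2 = 0.8055 m/s

0.806 m/s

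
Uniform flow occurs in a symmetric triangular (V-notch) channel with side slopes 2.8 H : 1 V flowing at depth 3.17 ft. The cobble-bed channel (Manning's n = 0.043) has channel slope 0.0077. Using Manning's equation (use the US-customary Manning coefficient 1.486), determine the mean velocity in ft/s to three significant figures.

3.96 ft/s

A = z·y² = 2.8×3.17² = 28.14 ft²
P = 2y√(1+z²) = 2×3.17×√(1+2.8²) = 18.85 ft
R = A/P = 28.14/18.85 = 1.493 ft
Q = (1.486/n)·A·R^(2/3)·S^(1/2) = (1.486/0.043) × 28.14 × 1.493^(2/3) × 0.0077^(1/2) = 111.4 ft³/s
V = Q/A = 111.4/28.14 = 3.961 ft/s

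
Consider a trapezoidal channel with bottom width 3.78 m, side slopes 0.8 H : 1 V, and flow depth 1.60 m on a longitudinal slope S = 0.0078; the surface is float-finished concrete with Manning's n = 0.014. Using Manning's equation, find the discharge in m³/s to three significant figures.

52.0 m³/s

A = (b + z·y)·y = (3.78 + 0.8×1.60)×1.60 = 8.096 m²
P = b + 2y√(1+z²) = 3.78 + 2×1.60×√(1+0.8²) = 7.878 m
R = A/P = 8.096/7.878 = 1.028 m
Q = (1/n)·A·R^(2/3)·S^(1/2) = (1/0.014) × 8.096 × 1.028^(2/3) × 0.0078^(1/2) = 52.01 m³/s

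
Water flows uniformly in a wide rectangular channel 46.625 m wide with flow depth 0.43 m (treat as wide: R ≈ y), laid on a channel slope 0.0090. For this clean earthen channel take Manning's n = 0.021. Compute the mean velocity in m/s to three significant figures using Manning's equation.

2.57 m/s

A = b·y = 46.625 × 0.43 = 20.05 m²
Wide channel: R ≈ y = 0.43 m
Q = (1/n)·A·R^(2/3)·S^(1/2) = (1/0.021) × 20.05 × 0.4300^(2/3) × 0.0090^(1/2) = 51.60 m³/s
V = Q/A = 51.60/20.05 = 2.574 m/s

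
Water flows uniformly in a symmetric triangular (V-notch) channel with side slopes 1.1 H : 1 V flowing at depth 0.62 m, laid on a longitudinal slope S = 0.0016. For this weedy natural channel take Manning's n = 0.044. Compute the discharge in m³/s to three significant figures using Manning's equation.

0.144 m³/s

A = z·y² = 1.1×0.62² = 0.4228 m²
P = 2y√(1+z²) = 2×0.62×√(1+1.1²) = 1.843 m
R = A/P = 0.4228/1.843 = 0.2294 m
Q = (1/n)·A·R^(2/3)·S^(1/2) = (1/0.044) × 0.4228 × 0.2294^(2/3) × 0.0016^(1/2) = 0.1440 m³/s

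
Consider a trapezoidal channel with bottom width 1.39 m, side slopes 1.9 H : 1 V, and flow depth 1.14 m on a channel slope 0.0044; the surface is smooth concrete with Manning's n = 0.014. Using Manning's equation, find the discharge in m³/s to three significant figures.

A = (b + z·y)·y = (1.39 + 1.9×1.14)×1.14 = 4.054 m²
P = b + 2y√(1+z²) = 1.39 + 2×1.14×√(1+1.9²) = 6.285 m
R = A/P = 4.054/6.285 = 0.6450 m
Q = (1/n)·A·R^(2/3)·S^(1/2) = (1/0.014) × 4.054 × 0.6450^(2/3) × 0.0044^(1/2) = 14.34 m³/s

14.3 m³/s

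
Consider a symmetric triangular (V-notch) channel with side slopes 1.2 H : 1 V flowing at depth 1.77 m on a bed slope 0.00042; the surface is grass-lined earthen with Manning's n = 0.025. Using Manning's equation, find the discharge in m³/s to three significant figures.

A = z·y² = 1.2×1.77² = 3.759 m²
P = 2y√(1+z²) = 2×1.77×√(1+1.2²) = 5.530 m
R = A/P = 3.759/5.530 = 0.6799 m
Q = (1/n)·A·R^(2/3)·S^(1/2) = (1/0.025) × 3.759 × 0.6799^(2/3) × 0.00042^(1/2) = 2.383 m³/s

2.38 m³/s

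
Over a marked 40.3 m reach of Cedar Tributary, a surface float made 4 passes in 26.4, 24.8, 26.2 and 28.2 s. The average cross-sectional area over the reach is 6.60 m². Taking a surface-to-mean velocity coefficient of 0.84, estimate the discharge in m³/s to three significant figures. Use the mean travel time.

t̄ = (26.4 + 24.8 + 26.2 + 28.2) / 4 = 26.4 s
v_surface = L / t̄ = 40.3 / 26.4 = 1.527 m/s
v_mean = 0.84 × 1.527 = 1.282 m/s
Q = A × v_mean = 6.60 × 1.282 = 8.463 m³/s

8.46 m³/s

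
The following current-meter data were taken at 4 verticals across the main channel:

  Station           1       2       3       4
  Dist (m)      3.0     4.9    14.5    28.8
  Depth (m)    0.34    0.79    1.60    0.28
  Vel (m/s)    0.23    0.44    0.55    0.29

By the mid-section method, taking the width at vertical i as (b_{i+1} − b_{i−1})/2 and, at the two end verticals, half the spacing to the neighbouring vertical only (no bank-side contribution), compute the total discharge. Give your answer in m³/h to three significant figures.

w_1 = (4.9 − 3.0)/2 = 0.95 m; q_1 = 0.23 × 0.34 × 0.95 = 0.07429 m³/s
w_2 = (14.5 − 3.0)/2 = 5.75 m; q_2 = 0.44 × 0.79 × 5.75 = 1.999 m³/s
w_3 = (28.8 − 4.9)/2 = 11.95 m; q_3 = 0.55 × 1.60 × 11.95 = 10.52 m³/s
w_4 = (28.8 − 14.5)/2 = 7.15 m; q_4 = 0.29 × 0.28 × 7.15 = 0.5806 m³/s
Q = Σ qᵢ = 13.17 m³/s
= 13.17 × 3600 = 47410 m³/h

47400 m³/h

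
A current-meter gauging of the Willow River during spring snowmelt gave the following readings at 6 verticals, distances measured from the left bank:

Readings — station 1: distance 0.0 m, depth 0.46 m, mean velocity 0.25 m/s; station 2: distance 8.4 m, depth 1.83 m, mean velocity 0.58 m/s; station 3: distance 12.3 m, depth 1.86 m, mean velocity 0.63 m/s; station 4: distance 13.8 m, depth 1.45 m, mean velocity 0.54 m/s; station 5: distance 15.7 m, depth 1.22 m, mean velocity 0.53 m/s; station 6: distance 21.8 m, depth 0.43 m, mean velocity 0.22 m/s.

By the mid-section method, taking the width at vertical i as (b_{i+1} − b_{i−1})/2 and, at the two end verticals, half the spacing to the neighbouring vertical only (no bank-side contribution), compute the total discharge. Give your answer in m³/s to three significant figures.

w_1 = (8.4 − 0.0)/2 = 4.2 m; q_1 = 0.25 × 0.46 × 4.2 = 0.4830 m³/s
w_2 = (12.3 − 0.0)/2 = 6.15 m; q_2 = 0.58 × 1.83 × 6.15 = 6.528 m³/s
w_3 = (13.8 − 8.4)/2 = 2.7 m; q_3 = 0.63 × 1.86 × 2.7 = 3.164 m³/s
w_4 = (15.7 − 12.3)/2 = 1.7 m; q_4 = 0.54 × 1.45 × 1.7 = 1.331 m³/s
w_5 = (21.8 − 13.8)/2 = 4 m; q_5 = 0.53 × 1.22 × 4 = 2.586 m³/s
w_6 = (21.8 − 15.7)/2 = 3.05 m; q_6 = 0.22 × 0.43 × 3.05 = 0.2885 m³/s
Q = Σ qᵢ = 14.38 m³/s

14.4 m³/s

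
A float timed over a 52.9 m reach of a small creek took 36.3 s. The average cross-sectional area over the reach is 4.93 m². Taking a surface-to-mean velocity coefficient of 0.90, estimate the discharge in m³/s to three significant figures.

v_surface = L / t̄ = 52.9 / 36.3 = 1.457 m/s
v_mean = 0.90 × 1.457 = 1.312 m/s
Q = A × v_mean = 4.93 × 1.312 = 6.466 m³/s

6.47 m³/s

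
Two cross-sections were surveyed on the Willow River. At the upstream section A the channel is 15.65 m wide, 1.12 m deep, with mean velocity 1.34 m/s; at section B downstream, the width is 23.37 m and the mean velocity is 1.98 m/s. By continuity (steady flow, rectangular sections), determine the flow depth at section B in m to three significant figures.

Q = A₁V₁ = (15.65×1.12) × 1.34 = 23.49 m³/s
d₂ = Q/(b₂ V₂) = 23.49/(23.37×1.98) = 0.5076 m

0.508 m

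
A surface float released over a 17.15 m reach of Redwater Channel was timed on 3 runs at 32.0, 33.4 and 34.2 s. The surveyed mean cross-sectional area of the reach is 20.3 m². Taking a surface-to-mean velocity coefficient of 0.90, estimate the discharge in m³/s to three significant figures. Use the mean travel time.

9.44 m³/s

t̄ = (32.0 + 33.4 + 34.2) / 3 = 33.2 s
v_surface = L / t̄ = 17.15 / 33.2 = 0.5166 m/s
v_mean = 0.90 × 0.5166 = 0.4649 m/s
Q = A × v_mean = 20.3 × 0.4649 = 9.438 m³/s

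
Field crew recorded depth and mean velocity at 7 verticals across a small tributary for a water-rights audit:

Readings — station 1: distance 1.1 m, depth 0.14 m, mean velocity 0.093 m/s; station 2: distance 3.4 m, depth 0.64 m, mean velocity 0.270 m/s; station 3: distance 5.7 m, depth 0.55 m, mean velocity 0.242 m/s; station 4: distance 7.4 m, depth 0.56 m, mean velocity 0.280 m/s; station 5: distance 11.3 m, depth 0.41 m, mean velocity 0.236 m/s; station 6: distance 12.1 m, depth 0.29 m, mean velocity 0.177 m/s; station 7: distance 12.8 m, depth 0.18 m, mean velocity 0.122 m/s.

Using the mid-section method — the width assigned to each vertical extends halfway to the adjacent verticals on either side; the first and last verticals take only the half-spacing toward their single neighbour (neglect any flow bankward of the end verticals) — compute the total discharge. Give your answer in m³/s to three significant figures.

1.39 m³/s

w_1 = (3.4 − 1.1)/2 = 1.15 m; q_1 = 0.093 × 0.14 × 1.15 = 0.01497 m³/s
w_2 = (5.7 − 1.1)/2 = 2.3 m; q_2 = 0.270 × 0.64 × 2.3 = 0.3974 m³/s
w_3 = (7.4 − 3.4)/2 = 2 m; q_3 = 0.242 × 0.55 × 2 = 0.2662 m³/s
w_4 = (11.3 − 5.7)/2 = 2.8 m; q_4 = 0.280 × 0.56 × 2.8 = 0.4390 m³/s
w_5 = (12.1 − 7.4)/2 = 2.35 m; q_5 = 0.236 × 0.41 × 2.35 = 0.2274 m³/s
w_6 = (12.8 − 11.3)/2 = 0.75 m; q_6 = 0.177 × 0.29 × 0.75 = 0.03850 m³/s
w_7 = (12.8 − 12.1)/2 = 0.35 m; q_7 = 0.122 × 0.18 × 0.35 = 0.007686 m³/s
Q = Σ qᵢ = 1.391 m³/s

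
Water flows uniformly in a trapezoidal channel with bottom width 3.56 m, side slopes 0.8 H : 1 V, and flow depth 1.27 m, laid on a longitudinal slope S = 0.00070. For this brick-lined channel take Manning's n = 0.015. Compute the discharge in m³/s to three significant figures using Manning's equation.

A = (b + z·y)·y = (3.56 + 0.8×1.27)×1.27 = 5.812 m²
P = b + 2y√(1+z²) = 3.56 + 2×1.27×√(1+0.8²) = 6.813 m
R = A/P = 5.812/6.813 = 0.8530 m
Q = (1/n)·A·R^(2/3)·S^(1/2) = (1/0.015) × 5.812 × 0.8530^(2/3) × 0.00070^(1/2) = 9.220 m³/s

9.22 m³/s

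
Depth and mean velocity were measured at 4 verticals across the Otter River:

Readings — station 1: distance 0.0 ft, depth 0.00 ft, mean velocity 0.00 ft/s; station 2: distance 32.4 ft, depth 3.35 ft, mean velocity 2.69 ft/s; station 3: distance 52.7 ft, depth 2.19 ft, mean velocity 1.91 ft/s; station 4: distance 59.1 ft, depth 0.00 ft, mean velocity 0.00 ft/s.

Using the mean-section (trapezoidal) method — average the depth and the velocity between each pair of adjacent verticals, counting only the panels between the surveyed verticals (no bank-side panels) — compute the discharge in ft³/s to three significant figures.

Panel 1-2: Δb = 32.4 ft, d̄ = (0.00+3.35)/2 = 1.675, v̄ = (0.00+2.69)/2 = 1.345 → q = 32.4×1.675×1.345 = 72.99 ft³/s
Panel 2-3: Δb = 20.3 ft, d̄ = (3.35+2.19)/2 = 2.77, v̄ = (2.69+1.91)/2 = 2.3 → q = 20.3×2.77×2.3 = 129.3 ft³/s
Panel 3-4: Δb = 6.4 ft, d̄ = (2.19+0.00)/2 = 1.095, v̄ = (1.91+0.00)/2 = 0.955 → q = 6.4×1.095×0.955 = 6.693 ft³/s
Q = Σ q = 209.0 ft³/s

209 ft³/s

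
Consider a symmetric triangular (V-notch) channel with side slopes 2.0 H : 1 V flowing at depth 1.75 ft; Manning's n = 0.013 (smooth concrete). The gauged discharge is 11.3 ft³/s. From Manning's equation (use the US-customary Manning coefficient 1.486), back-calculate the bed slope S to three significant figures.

0.000361

A = z·y² = 2.0×1.75² = 6.125 ft²
P = 2y√(1+z²) = 2×1.75×√(1+2.0²) = 7.826 ft
R = A/P = 6.125/7.826 = 0.7826 ft
S = (Q·n / (1.486·A·R^(2/3)))² = (11.3×0.013 / (1.486×6.125×0.8492))² = 0.0003612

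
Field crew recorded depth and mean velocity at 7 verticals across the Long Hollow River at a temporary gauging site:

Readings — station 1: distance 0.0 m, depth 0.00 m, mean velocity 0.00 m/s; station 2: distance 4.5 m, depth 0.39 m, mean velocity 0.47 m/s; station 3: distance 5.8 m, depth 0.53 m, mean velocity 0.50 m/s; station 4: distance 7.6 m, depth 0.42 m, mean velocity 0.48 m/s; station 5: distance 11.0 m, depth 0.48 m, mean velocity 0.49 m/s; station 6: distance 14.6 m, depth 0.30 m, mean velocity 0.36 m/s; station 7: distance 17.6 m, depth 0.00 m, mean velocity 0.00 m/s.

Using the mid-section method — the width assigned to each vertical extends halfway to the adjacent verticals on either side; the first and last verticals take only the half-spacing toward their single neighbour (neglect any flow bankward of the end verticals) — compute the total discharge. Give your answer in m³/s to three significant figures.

2.65 m³/s

w_2 = (5.8 − 0.0)/2 = 2.9 m; q_2 = 0.47 × 0.39 × 2.9 = 0.5316 m³/s
w_3 = (7.6 − 4.5)/2 = 1.55 m; q_3 = 0.50 × 0.53 × 1.55 = 0.4108 m³/s
w_4 = (11.0 − 5.8)/2 = 2.6 m; q_4 = 0.48 × 0.42 × 2.6 = 0.5242 m³/s
w_5 = (14.6 − 7.6)/2 = 3.5 m; q_5 = 0.49 × 0.48 × 3.5 = 0.8232 m³/s
w_6 = (17.6 − 11.0)/2 = 3.3 m; q_6 = 0.36 × 0.30 × 3.3 = 0.3564 m³/s
Stations 1, 7 contribute zero (depth or velocity is 0).
Q = Σ qᵢ = 2.646 m³/s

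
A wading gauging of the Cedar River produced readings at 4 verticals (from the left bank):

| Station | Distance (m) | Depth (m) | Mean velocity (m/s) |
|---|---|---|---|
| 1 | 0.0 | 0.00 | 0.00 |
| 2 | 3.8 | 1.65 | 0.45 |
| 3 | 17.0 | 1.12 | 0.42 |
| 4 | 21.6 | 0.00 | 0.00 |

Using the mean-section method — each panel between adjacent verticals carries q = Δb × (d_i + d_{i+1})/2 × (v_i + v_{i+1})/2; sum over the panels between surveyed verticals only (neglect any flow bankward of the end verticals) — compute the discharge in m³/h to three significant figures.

Panel 1-2: Δb = 3.8 m, d̄ = (0.00+1.65)/2 = 0.825, v̄ = (0.00+0.45)/2 = 0.225 → q = 3.8×0.825×0.225 = 0.7054 m³/s
Panel 2-3: Δb = 13.2 m, d̄ = (1.65+1.12)/2 = 1.385, v̄ = (0.45+0.42)/2 = 0.435 → q = 13.2×1.385×0.435 = 7.953 m³/s
Panel 3-4: Δb = 4.6 m, d̄ = (1.12+0.00)/2 = 0.56, v̄ = (0.42+0.00)/2 = 0.21 → q = 4.6×0.56×0.21 = 0.5410 m³/s
Q = Σ q = 9.199 m³/s
= 9.199 × 3600 = 33120 m³/h

33100 m³/h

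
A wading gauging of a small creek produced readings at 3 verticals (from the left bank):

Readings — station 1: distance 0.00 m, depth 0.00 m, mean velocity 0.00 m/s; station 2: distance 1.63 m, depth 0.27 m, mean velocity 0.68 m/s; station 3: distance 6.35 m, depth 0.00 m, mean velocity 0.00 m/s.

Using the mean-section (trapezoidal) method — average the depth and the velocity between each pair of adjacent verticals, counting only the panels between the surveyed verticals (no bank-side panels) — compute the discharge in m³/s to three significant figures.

0.291 m³/s

Panel 1-2: Δb = 1.63 m, d̄ = (0.00+0.27)/2 = 0.135, v̄ = (0.00+0.68)/2 = 0.34 → q = 1.63×0.135×0.34 = 0.07482 m³/s
Panel 2-3: Δb = 4.72 m, d̄ = (0.27+0.00)/2 = 0.135, v̄ = (0.68+0.00)/2 = 0.34 → q = 4.72×0.135×0.34 = 0.2166 m³/s
Q = Σ q = 0.2915 m³/s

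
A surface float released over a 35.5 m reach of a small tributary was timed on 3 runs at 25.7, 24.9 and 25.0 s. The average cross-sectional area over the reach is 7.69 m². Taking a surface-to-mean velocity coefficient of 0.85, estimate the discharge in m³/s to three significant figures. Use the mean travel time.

t̄ = (25.7 + 24.9 + 25.0) / 3 = 25.2 s
v_surface = L / t̄ = 35.5 / 25.2 = 1.409 m/s
v_mean = 0.85 × 1.409 = 1.197 m/s
Q = A × v_mean = 7.69 × 1.197 = 9.208 m³/s

9.21 m³/s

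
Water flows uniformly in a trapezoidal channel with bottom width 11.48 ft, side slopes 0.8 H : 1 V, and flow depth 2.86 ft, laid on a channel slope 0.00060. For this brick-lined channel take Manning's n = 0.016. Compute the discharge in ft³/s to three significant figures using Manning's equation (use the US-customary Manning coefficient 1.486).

A = (b + z·y)·y = (11.48 + 0.8×2.86)×2.86 = 39.38 ft²
P = b + 2y√(1+z²) = 11.48 + 2×2.86×√(1+0.8²) = 18.81 ft
R = A/P = 39.38/18.81 = 2.094 ft
Q = (1.486/n)·A·R^(2/3)·S^(1/2) = (1.486/0.016) × 39.38 × 2.094^(2/3) × 0.00060^(1/2) = 146.6 ft³/s

147 ft³/s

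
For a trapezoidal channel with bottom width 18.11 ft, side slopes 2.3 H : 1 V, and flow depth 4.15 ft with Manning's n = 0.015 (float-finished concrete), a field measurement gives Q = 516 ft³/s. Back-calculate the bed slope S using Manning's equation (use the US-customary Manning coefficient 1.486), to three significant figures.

A = (b + z·y)·y = (18.11 + 2.3×4.15)×4.15 = 114.8 ft²
P = b + 2y√(1+z²) = 18.11 + 2×4.15×√(1+2.3²) = 38.93 ft
R = A/P = 114.8/38.93 = 2.948 ft
S = (Q·n / (1.486·A·R^(2/3)))² = (516×0.015 / (1.486×114.8×2.056))² = 0.0004872

0.000487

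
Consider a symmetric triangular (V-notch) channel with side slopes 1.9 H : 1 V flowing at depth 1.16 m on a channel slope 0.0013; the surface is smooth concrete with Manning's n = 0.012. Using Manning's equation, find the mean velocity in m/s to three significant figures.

1.93 m/s

A = z·y² = 1.9×1.16² = 2.557 m²
P = 2y√(1+z²) = 2×1.16×√(1+1.9²) = 4.981 m
R = A/P = 2.557/4.981 = 0.5133 m
Q = (1/n)·A·R^(2/3)·S^(1/2) = (1/0.012) × 2.557 × 0.5133^(2/3) × 0.0013^(1/2) = 4.924 m³/s
V = Q/A = 4.924/2.557 = 1.926 m/s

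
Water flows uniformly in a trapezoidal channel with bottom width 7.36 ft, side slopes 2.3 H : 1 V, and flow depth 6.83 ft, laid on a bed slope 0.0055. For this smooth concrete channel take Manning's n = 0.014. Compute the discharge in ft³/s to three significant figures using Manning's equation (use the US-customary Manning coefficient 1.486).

A = (b + z·y)·y = (7.36 + 2.3×6.83)×6.83 = 157.6 ft²
P = b + 2y√(1+z²) = 7.36 + 2×6.83×√(1+2.3²) = 41.62 ft
R = A/P = 157.6/41.62 = 3.786 ft
Q = (1.486/n)·A·R^(2/3)·S^(1/2) = (1.486/0.014) × 157.6 × 3.786^(2/3) × 0.0055^(1/2) = 3013 ft³/s

3010 ft³/s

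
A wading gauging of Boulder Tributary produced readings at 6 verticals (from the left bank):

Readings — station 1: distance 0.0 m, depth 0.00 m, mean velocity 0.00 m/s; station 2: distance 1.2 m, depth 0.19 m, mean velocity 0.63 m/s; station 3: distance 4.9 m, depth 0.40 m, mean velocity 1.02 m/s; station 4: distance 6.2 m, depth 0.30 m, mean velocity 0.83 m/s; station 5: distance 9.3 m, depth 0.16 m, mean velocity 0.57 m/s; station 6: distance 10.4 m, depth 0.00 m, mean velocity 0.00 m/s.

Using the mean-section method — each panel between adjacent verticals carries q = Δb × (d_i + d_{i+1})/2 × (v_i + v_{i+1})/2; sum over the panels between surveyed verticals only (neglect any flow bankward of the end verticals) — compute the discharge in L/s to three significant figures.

Panel 1-2: Δb = 1.2 m, d̄ = (0.00+0.19)/2 = 0.095, v̄ = (0.00+0.63)/2 = 0.315 → q = 1.2×0.095×0.315 = 0.03591 m³/s
Panel 2-3: Δb = 3.7 m, d̄ = (0.19+0.40)/2 = 0.295, v̄ = (0.63+1.02)/2 = 0.825 → q = 3.7×0.295×0.825 = 0.9005 m³/s
Panel 3-4: Δb = 1.3 m, d̄ = (0.40+0.30)/2 = 0.35, v̄ = (1.02+0.83)/2 = 0.925 → q = 1.3×0.35×0.925 = 0.4209 m³/s
Panel 4-5: Δb = 3.1 m, d̄ = (0.30+0.16)/2 = 0.23, v̄ = (0.83+0.57)/2 = 0.7 → q = 3.1×0.23×0.7 = 0.4991 m³/s
Panel 5-6: Δb = 1.1 m, d̄ = (0.16+0.00)/2 = 0.08, v̄ = (0.57+0.00)/2 = 0.285 → q = 1.1×0.08×0.285 = 0.02508 m³/s
Q = Σ q = 1.881 m³/s
= 1.881 × 1000 = 1881 L/s

1880 L/s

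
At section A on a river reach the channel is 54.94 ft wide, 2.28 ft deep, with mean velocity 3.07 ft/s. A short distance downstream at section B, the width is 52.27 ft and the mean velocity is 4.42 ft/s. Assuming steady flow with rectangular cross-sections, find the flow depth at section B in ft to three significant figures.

Q = A₁V₁ = (54.94×2.28) × 3.07 = 384.6 ft³/s
d₂ = Q/(b₂ V₂) = 384.6/(52.27×4.42) = 1.665 ft

1.66 ft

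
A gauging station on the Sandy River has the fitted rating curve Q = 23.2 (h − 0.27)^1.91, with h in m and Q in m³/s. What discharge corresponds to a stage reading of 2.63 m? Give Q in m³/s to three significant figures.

120 m³/s

Q = 23.2 × (2.63 − 0.27)^1.91 = 23.2 × 2.36^1.91 = 119.6 m³/s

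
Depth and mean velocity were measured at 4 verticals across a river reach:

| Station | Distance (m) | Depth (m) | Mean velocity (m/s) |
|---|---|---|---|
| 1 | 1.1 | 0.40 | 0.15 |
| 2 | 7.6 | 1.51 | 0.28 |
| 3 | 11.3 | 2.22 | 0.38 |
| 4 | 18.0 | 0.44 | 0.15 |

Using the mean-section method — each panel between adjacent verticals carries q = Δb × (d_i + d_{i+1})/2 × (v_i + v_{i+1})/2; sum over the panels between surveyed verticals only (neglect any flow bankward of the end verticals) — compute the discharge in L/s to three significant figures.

5970 L/s

Panel 1-2: Δb = 6.5 m, d̄ = (0.40+1.51)/2 = 0.955, v̄ = (0.15+0.28)/2 = 0.215 → q = 6.5×0.955×0.215 = 1.335 m³/s
Panel 2-3: Δb = 3.7 m, d̄ = (1.51+2.22)/2 = 1.865, v̄ = (0.28+0.38)/2 = 0.33 → q = 3.7×1.865×0.33 = 2.277 m³/s
Panel 3-4: Δb = 6.7 m, d̄ = (2.22+0.44)/2 = 1.33, v̄ = (0.38+0.15)/2 = 0.265 → q = 6.7×1.33×0.265 = 2.361 m³/s
Q = Σ q = 5.973 m³/s
= 5.973 × 1000 = 5973 L/s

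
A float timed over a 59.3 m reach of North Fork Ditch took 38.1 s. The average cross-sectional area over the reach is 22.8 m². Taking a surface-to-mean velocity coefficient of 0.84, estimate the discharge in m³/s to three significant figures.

29.8 m³/s

v_surface = L / t̄ = 59.3 / 38.1 = 1.556 m/s
v_mean = 0.84 × 1.556 = 1.307 m/s
Q = A × v_mean = 22.8 × 1.307 = 29.81 m³/s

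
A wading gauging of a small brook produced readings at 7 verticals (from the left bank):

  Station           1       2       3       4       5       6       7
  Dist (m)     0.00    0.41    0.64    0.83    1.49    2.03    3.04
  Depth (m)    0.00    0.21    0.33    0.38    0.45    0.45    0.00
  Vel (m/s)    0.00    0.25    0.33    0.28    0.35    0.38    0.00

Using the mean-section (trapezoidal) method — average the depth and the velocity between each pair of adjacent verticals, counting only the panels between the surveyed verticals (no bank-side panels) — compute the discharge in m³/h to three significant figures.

Panel 1-2: Δb = 0.41 m, d̄ = (0.00+0.21)/2 = 0.105, v̄ = (0.00+0.25)/2 = 0.125 → q = 0.41×0.105×0.125 = 0.005381 m³/s
Panel 2-3: Δb = 0.23 m, d̄ = (0.21+0.33)/2 = 0.27, v̄ = (0.25+0.33)/2 = 0.29 → q = 0.23×0.27×0.29 = 0.01801 m³/s
Panel 3-4: Δb = 0.19 m, d̄ = (0.33+0.38)/2 = 0.355, v̄ = (0.33+0.28)/2 = 0.305 → q = 0.19×0.355×0.305 = 0.02057 m³/s
Panel 4-5: Δb = 0.66 m, d̄ = (0.38+0.45)/2 = 0.415, v̄ = (0.28+0.35)/2 = 0.315 → q = 0.66×0.415×0.315 = 0.08628 m³/s
Panel 5-6: Δb = 0.54 m, d̄ = (0.45+0.45)/2 = 0.45, v̄ = (0.35+0.38)/2 = 0.365 → q = 0.54×0.45×0.365 = 0.08870 m³/s
Panel 6-7: Δb = 1.01 m, d̄ = (0.45+0.00)/2 = 0.225, v̄ = (0.38+0.00)/2 = 0.19 → q = 1.01×0.225×0.19 = 0.04318 m³/s
Q = Σ q = 0.2621 m³/s
= 0.2621 × 3600 = 943.6 m³/h

944 m³/h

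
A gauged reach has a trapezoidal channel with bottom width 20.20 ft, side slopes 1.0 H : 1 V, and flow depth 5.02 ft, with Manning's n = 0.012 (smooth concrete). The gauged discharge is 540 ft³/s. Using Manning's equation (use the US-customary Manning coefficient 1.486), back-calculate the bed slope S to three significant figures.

A = (b + z·y)·y = (20.20 + 1.0×5.02)×5.02 = 126.6 ft²
P = b + 2y√(1+z²) = 20.20 + 2×5.02×√(1+1.0²) = 34.40 ft
R = A/P = 126.6/34.40 = 3.680 ft
S = (Q·n / (1.486·A·R^(2/3)))² = (540×0.012 / (1.486×126.6×2.384))² = 0.0002088

0.000209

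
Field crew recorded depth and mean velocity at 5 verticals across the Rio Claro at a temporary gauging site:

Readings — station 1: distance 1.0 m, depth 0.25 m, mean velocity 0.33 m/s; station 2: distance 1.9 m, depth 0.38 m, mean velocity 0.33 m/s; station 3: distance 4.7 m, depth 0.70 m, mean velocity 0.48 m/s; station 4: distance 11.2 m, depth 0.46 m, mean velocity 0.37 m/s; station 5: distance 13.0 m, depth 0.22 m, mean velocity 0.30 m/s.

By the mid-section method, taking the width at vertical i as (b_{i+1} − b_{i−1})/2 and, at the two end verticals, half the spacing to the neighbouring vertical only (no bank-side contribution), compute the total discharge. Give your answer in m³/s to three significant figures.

w_1 = (1.9 − 1.0)/2 = 0.45 m; q_1 = 0.33 × 0.25 × 0.45 = 0.03713 m³/s
w_2 = (4.7 − 1.0)/2 = 1.85 m; q_2 = 0.33 × 0.38 × 1.85 = 0.2320 m³/s
w_3 = (11.2 − 1.9)/2 = 4.65 m; q_3 = 0.48 × 0.70 × 4.65 = 1.562 m³/s
w_4 = (13.0 − 4.7)/2 = 4.15 m; q_4 = 0.37 × 0.46 × 4.15 = 0.7063 m³/s
w_5 = (13.0 − 11.2)/2 = 0.9 m; q_5 = 0.30 × 0.22 × 0.9 = 0.05940 m³/s
Q = Σ qᵢ = 2.597 m³/s

2.60 m³/s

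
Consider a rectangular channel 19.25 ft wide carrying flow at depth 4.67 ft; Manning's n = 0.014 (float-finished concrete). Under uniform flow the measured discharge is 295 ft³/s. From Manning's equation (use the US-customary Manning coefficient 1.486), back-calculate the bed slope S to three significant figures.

0.000207

A = b·y = 19.25 × 4.67 = 89.90 ft²
P = b + 2y = 19.25 + 2×4.67 = 28.59 ft
R = A/P = 89.90/28.59 = 3.144 ft
S = (Q·n / (1.486·A·R^(2/3)))² = (295×0.014 / (1.486×89.90×2.146))² = 0.0002075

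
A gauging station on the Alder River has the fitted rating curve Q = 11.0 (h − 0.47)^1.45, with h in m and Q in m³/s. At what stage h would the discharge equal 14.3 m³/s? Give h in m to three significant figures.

h − h₀ = (Q/C)^(1/b) = (14.3/11.0)^(1/1.45) = 1.198 m
h = 0.47 + 1.198 = 1.668 m

1.67 m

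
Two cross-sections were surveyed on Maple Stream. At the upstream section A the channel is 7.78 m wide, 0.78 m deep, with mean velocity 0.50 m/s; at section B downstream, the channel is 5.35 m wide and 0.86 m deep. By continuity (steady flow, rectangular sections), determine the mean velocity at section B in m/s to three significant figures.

Q = A₁V₁ = (7.78×0.78) × 0.50 = 3.034 m³/s
A₂ = 5.35 × 0.86 = 4.601 m²
V₂ = Q/A₂ = 3.034/4.601 = 0.6595 m/s

0.659 m/s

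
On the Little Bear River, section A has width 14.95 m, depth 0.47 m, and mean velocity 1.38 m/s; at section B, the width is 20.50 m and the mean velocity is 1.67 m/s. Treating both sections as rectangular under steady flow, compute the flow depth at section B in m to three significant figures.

0.283 m

Q = A₁V₁ = (14.95×0.47) × 1.38 = 9.697 m³/s
d₂ = Q/(b₂ V₂) = 9.697/(20.50×1.67) = 0.2832 m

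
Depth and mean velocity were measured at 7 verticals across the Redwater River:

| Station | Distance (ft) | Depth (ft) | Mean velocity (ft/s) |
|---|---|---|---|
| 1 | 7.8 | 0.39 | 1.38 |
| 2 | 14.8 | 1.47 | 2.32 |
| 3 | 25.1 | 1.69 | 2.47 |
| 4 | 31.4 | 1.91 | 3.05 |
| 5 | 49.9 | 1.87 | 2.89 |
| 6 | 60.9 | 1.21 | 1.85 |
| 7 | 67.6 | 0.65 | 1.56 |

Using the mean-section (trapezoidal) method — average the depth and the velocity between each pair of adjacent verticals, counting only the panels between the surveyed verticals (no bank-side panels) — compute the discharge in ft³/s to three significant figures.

Panel 1-2: Δb = 7 ft, d̄ = (0.39+1.47)/2 = 0.93, v̄ = (1.38+2.32)/2 = 1.85 → q = 7×0.93×1.85 = 12.04 ft³/s
Panel 2-3: Δb = 10.3 ft, d̄ = (1.47+1.69)/2 = 1.58, v̄ = (2.32+2.47)/2 = 2.395 → q = 10.3×1.58×2.395 = 38.98 ft³/s
Panel 3-4: Δb = 6.3 ft, d̄ = (1.69+1.91)/2 = 1.8, v̄ = (2.47+3.05)/2 = 2.76 → q = 6.3×1.8×2.76 = 31.30 ft³/s
Panel 4-5: Δb = 18.5 ft, d̄ = (1.91+1.87)/2 = 1.89, v̄ = (3.05+2.89)/2 = 2.97 → q = 18.5×1.89×2.97 = 103.8 ft³/s
Panel 5-6: Δb = 11 ft, d̄ = (1.87+1.21)/2 = 1.54, v̄ = (2.89+1.85)/2 = 2.37 → q = 11×1.54×2.37 = 40.15 ft³/s
Panel 6-7: Δb = 6.7 ft, d̄ = (1.21+0.65)/2 = 0.93, v̄ = (1.85+1.56)/2 = 1.705 → q = 6.7×0.93×1.705 = 10.62 ft³/s
Q = Σ q = 236.9 ft³/s

237 ft³/s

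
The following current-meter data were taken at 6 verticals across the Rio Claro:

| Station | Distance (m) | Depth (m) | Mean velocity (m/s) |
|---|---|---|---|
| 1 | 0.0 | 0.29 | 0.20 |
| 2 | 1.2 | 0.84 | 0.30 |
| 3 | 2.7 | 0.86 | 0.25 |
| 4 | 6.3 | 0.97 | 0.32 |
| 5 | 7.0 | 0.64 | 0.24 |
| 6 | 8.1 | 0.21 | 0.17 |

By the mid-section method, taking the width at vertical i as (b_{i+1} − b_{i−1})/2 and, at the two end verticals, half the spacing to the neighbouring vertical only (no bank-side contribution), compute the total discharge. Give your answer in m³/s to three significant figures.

1.75 m³/s

w_1 = (1.2 − 0.0)/2 = 0.6 m; q_1 = 0.20 × 0.29 × 0.6 = 0.03480 m³/s
w_2 = (2.7 − 0.0)/2 = 1.35 m; q_2 = 0.30 × 0.84 × 1.35 = 0.3402 m³/s
w_3 = (6.3 − 1.2)/2 = 2.55 m; q_3 = 0.25 × 0.86 × 2.55 = 0.5483 m³/s
w_4 = (7.0 − 2.7)/2 = 2.15 m; q_4 = 0.32 × 0.97 × 2.15 = 0.6674 m³/s
w_5 = (8.1 − 6.3)/2 = 0.9 m; q_5 = 0.24 × 0.64 × 0.9 = 0.1382 m³/s
w_6 = (8.1 − 7.0)/2 = 0.55 m; q_6 = 0.17 × 0.21 × 0.55 = 0.01964 m³/s
Q = Σ qᵢ = 1.748 m³/s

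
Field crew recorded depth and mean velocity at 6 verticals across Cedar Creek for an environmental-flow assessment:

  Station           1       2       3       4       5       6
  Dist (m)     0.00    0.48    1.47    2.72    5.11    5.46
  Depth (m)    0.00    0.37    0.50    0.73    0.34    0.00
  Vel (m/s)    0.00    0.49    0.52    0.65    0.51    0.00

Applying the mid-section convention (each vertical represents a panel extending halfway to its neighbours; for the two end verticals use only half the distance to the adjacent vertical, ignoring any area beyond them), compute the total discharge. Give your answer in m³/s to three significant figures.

1.53 m³/s

w_2 = (1.47 − 0.00)/2 = 0.735 m; q_2 = 0.49 × 0.37 × 0.735 = 0.1333 m³/s
w_3 = (2.72 − 0.48)/2 = 1.12 m; q_3 = 0.52 × 0.50 × 1.12 = 0.2912 m³/s
w_4 = (5.11 − 1.47)/2 = 1.82 m; q_4 = 0.65 × 0.73 × 1.82 = 0.8636 m³/s
w_5 = (5.46 − 2.72)/2 = 1.37 m; q_5 = 0.51 × 0.34 × 1.37 = 0.2376 m³/s
Stations 1, 6 contribute zero (depth or velocity is 0).
Q = Σ qᵢ = 1.526 m³/s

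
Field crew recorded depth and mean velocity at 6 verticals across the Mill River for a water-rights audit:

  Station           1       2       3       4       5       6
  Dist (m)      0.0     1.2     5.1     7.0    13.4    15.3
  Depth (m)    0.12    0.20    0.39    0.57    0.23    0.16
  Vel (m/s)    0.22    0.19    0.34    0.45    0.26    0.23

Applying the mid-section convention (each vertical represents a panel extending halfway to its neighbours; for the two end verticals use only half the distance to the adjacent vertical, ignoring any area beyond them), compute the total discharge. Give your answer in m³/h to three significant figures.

w_1 = (1.2 − 0.0)/2 = 0.6 m; q_1 = 0.22 × 0.12 × 0.6 = 0.01584 m³/s
w_2 = (5.1 − 0.0)/2 = 2.55 m; q_2 = 0.19 × 0.20 × 2.55 = 0.09690 m³/s
w_3 = (7.0 − 1.2)/2 = 2.9 m; q_3 = 0.34 × 0.39 × 2.9 = 0.3845 m³/s
w_4 = (13.4 − 5.1)/2 = 4.15 m; q_4 = 0.45 × 0.57 × 4.15 = 1.064 m³/s
w_5 = (15.3 − 7.0)/2 = 4.15 m; q_5 = 0.26 × 0.23 × 4.15 = 0.2482 m³/s
w_6 = (15.3 − 13.4)/2 = 0.95 m; q_6 = 0.23 × 0.16 × 0.95 = 0.03496 m³/s
Q = Σ qᵢ = 1.845 m³/s
= 1.845 × 3600 = 6642 m³/h

6640 m³/h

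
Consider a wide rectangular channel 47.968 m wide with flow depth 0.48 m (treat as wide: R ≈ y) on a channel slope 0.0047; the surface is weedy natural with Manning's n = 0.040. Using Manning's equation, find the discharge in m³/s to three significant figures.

24.2 m³/s

A = b·y = 47.968 × 0.48 = 23.02 m²
Wide channel: R ≈ y = 0.48 m
Q = (1/n)·A·R^(2/3)·S^(1/2) = (1/0.040) × 23.02 × 0.4800^(2/3) × 0.0047^(1/2) = 24.19 m³/s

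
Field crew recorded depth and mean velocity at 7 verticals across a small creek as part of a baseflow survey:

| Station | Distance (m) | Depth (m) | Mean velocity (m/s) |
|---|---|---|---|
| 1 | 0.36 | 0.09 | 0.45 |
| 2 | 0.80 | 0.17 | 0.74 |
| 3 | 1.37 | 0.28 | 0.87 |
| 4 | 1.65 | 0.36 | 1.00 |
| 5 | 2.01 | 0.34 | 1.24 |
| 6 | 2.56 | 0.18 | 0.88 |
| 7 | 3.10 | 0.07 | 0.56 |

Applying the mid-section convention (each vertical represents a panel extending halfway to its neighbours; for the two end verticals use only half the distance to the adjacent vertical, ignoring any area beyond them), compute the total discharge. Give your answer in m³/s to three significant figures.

0.580 m³/s

w_1 = (0.80 − 0.36)/2 = 0.22 m; q_1 = 0.45 × 0.09 × 0.22 = 0.008910 m³/s
w_2 = (1.37 − 0.36)/2 = 0.505 m; q_2 = 0.74 × 0.17 × 0.505 = 0.06353 m³/s
w_3 = (1.65 − 0.80)/2 = 0.425 m; q_3 = 0.87 × 0.28 × 0.425 = 0.1035 m³/s
w_4 = (2.01 − 1.37)/2 = 0.32 m; q_4 = 1.00 × 0.36 × 0.32 = 0.1152 m³/s
w_5 = (2.56 − 1.65)/2 = 0.455 m; q_5 = 1.24 × 0.34 × 0.455 = 0.1918 m³/s
w_6 = (3.10 − 2.01)/2 = 0.545 m; q_6 = 0.88 × 0.18 × 0.545 = 0.08633 m³/s
w_7 = (3.10 − 2.56)/2 = 0.27 m; q_7 = 0.56 × 0.07 × 0.27 = 0.01058 m³/s
Q = Σ qᵢ = 0.5799 m³/s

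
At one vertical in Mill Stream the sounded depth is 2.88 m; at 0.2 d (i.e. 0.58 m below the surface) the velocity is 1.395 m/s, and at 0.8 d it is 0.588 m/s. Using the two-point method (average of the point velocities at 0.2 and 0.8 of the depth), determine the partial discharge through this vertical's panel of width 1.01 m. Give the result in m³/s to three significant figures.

v̄ = (1.395 + 0.588) / 2 = 0.9915 m/s
q = v̄ × d × w = 0.9915 × 2.88 × 1.01 = 2.884 m³/s

2.88 m³/s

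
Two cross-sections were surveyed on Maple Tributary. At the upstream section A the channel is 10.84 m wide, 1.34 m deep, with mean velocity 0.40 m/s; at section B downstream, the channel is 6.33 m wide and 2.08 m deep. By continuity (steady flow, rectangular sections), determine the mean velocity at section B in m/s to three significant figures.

Q = A₁V₁ = (10.84×1.34) × 0.40 = 5.810 m³/s
A₂ = 6.33 × 2.08 = 13.17 m²
V₂ = Q/A₂ = 5.810/13.17 = 0.4413 m/s

0.441 m/s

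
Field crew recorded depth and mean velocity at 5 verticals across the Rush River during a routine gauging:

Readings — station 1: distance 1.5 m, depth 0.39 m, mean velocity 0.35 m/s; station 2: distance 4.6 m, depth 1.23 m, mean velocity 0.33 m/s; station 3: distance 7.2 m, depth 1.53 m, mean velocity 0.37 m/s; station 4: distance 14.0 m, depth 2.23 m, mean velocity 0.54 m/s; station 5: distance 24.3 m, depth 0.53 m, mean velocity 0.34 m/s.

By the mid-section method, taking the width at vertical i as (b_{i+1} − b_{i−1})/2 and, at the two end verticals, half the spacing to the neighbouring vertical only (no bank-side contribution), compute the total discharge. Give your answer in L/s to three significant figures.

w_1 = (4.6 − 1.5)/2 = 1.55 m; q_1 = 0.35 × 0.39 × 1.55 = 0.2116 m³/s
w_2 = (7.2 − 1.5)/2 = 2.85 m; q_2 = 0.33 × 1.23 × 2.85 = 1.157 m³/s
w_3 = (14.0 − 4.6)/2 = 4.7 m; q_3 = 0.37 × 1.53 × 4.7 = 2.661 m³/s
w_4 = (24.3 − 7.2)/2 = 8.55 m; q_4 = 0.54 × 2.23 × 8.55 = 10.30 m³/s
w_5 = (24.3 − 14.0)/2 = 5.15 m; q_5 = 0.34 × 0.53 × 5.15 = 0.9280 m³/s
Q = Σ qᵢ = 15.25 m³/s
= 15.25 × 1000 = 15250 L/s

15300 L/s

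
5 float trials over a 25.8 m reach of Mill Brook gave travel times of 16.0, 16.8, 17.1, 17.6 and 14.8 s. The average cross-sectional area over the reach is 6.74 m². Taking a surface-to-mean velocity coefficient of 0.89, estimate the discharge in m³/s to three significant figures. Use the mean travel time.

9.40 m³/s

t̄ = (16.0 + 16.8 + 17.1 + 17.6 + 14.8) / 5 = 16.46 s
v_surface = L / t̄ = 25.8 / 16.46 = 1.567 m/s
v_mean = 0.89 × 1.567 = 1.395 m/s
Q = A × v_mean = 6.74 × 1.395 = 9.402 m³/s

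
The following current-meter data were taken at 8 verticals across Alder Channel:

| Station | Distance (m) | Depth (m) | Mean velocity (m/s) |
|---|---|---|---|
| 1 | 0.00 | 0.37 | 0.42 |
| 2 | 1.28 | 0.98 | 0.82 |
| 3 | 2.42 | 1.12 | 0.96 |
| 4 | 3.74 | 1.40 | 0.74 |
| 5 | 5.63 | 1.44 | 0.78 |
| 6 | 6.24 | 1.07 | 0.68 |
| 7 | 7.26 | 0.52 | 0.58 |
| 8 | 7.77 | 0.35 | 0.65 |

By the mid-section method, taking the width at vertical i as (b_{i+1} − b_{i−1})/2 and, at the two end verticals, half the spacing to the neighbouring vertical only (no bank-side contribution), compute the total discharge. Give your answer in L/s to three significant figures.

w_1 = (1.28 − 0.00)/2 = 0.64 m; q_1 = 0.42 × 0.37 × 0.64 = 0.09946 m³/s
w_2 = (2.42 − 0.00)/2 = 1.21 m; q_2 = 0.82 × 0.98 × 1.21 = 0.9724 m³/s
w_3 = (3.74 − 1.28)/2 = 1.23 m; q_3 = 0.96 × 1.12 × 1.23 = 1.322 m³/s
w_4 = (5.63 − 2.42)/2 = 1.605 m; q_4 = 0.74 × 1.40 × 1.605 = 1.663 m³/s
w_5 = (6.24 − 3.74)/2 = 1.25 m; q_5 = 0.78 × 1.44 × 1.25 = 1.404 m³/s
w_6 = (7.26 − 5.63)/2 = 0.815 m; q_6 = 0.68 × 1.07 × 0.815 = 0.5930 m³/s
w_7 = (7.77 − 6.24)/2 = 0.765 m; q_7 = 0.58 × 0.52 × 0.765 = 0.2307 m³/s
w_8 = (7.77 − 7.26)/2 = 0.255 m; q_8 = 0.65 × 0.35 × 0.255 = 0.05801 m³/s
Q = Σ qᵢ = 6.343 m³/s
= 6.343 × 1000 = 6343 L/s

6340 L/s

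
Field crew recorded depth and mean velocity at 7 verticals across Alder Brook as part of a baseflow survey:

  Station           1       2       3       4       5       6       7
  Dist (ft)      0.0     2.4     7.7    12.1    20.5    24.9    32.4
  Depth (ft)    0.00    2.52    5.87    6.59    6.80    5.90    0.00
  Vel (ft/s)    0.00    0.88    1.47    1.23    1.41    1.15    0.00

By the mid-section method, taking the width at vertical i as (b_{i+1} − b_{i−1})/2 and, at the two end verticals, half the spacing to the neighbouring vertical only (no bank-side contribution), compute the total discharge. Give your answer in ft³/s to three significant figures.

204 ft³/s

w_2 = (7.7 − 0.0)/2 = 3.85 ft; q_2 = 0.88 × 2.52 × 3.85 = 8.538 ft³/s
w_3 = (12.1 − 2.4)/2 = 4.85 ft; q_3 = 1.47 × 5.87 × 4.85 = 41.85 ft³/s
w_4 = (20.5 − 7.7)/2 = 6.4 ft; q_4 = 1.23 × 6.59 × 6.4 = 51.88 ft³/s
w_5 = (24.9 − 12.1)/2 = 6.4 ft; q_5 = 1.41 × 6.80 × 6.4 = 61.36 ft³/s
w_6 = (32.4 − 20.5)/2 = 5.95 ft; q_6 = 1.15 × 5.90 × 5.95 = 40.37 ft³/s
Stations 1, 7 contribute zero (depth or velocity is 0).
Q = Σ qᵢ = 204.0 ft³/s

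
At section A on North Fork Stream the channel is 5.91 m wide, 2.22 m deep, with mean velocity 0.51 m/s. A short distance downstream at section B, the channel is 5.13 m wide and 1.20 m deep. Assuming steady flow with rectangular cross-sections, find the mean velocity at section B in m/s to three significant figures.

Q = A₁V₁ = (5.91×2.22) × 0.51 = 6.691 m³/s
A₂ = 5.13 × 1.20 = 6.156 m²
V₂ = Q/A₂ = 6.691/6.156 = 1.087 m/s

1.09 m/s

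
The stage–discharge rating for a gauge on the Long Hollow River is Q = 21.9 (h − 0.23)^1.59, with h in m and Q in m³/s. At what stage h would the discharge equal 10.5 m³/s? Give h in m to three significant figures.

0.860 m

h − h₀ = (Q/C)^(1/b) = (10.5/21.9)^(1/1.59) = 0.6298 m
h = 0.23 + 0.6298 = 0.8598 m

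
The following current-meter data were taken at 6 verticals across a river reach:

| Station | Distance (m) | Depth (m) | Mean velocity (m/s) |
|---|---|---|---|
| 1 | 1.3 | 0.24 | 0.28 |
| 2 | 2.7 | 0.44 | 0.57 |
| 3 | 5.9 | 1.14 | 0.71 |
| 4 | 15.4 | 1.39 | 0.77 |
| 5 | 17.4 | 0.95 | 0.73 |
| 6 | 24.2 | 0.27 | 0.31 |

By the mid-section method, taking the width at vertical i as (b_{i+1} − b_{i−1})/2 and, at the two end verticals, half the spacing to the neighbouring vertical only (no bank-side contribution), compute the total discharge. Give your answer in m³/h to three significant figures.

54900 m³/h

w_1 = (2.7 − 1.3)/2 = 0.7 m; q_1 = 0.28 × 0.24 × 0.7 = 0.04704 m³/s
w_2 = (5.9 − 1.3)/2 = 2.3 m; q_2 = 0.57 × 0.44 × 2.3 = 0.5768 m³/s
w_3 = (15.4 − 2.7)/2 = 6.35 m; q_3 = 0.71 × 1.14 × 6.35 = 5.140 m³/s
w_4 = (17.4 − 5.9)/2 = 5.75 m; q_4 = 0.77 × 1.39 × 5.75 = 6.154 m³/s
w_5 = (24.2 − 15.4)/2 = 4.4 m; q_5 = 0.73 × 0.95 × 4.4 = 3.051 m³/s
w_6 = (24.2 − 17.4)/2 = 3.4 m; q_6 = 0.31 × 0.27 × 3.4 = 0.2846 m³/s
Q = Σ qᵢ = 15.25 m³/s
= 15.25 × 3600 = 54910 m³/h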